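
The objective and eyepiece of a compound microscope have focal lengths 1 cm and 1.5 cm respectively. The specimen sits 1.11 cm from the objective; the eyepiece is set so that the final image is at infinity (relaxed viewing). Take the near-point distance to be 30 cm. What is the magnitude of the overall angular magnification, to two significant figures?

Objective: 1/d_i = 1/f_obj - 1/d_o = 1/1 - 1/1.11 = 0.09910 cm^-1, so d_i = 10.091 cm.
m_obj = -d_i/d_o = -10.091/1.11 = -9.091.
Eyepiece angular magnification (image at infinity): M_eye = D/f_e = 30/1.5 = 20.000.
Overall M = m_obj x M_eye = (-9.091)(20.000) = -181.82.
|M| = 181.82.

180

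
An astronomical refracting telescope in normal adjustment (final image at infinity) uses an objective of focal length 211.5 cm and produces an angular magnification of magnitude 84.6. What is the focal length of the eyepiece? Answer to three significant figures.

2.50 cm

|M| = f_obj/f_eye, so f_eye = f_obj/|M| = 211.5/84.6 = 2.500 cm.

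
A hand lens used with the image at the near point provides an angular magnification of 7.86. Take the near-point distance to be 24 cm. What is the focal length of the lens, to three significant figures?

3.50 cm

For the image at the near point, M = 1 + D/f.
f = D/(M - 1) = 24/(7.86 - 1) = 3.499 cm.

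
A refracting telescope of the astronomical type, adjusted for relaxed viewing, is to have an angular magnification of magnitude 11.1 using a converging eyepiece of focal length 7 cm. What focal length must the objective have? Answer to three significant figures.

|M| = f_obj/|f_eye|, so f_obj = |M| x |f_eye| = 11.1 x 7 = 77.700 cm.

77.7 cm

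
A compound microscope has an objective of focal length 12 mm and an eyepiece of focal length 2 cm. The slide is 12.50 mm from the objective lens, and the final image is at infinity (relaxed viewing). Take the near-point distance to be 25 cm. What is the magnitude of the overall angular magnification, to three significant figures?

300

Convert to cm: f_obj = 12 mm = 1.2 cm; d_o = 12.50 mm = 1.25 cm.
Objective: 1/d_i = 1/f_obj - 1/d_o = 1/1.2 - 1/1.25 = 0.03333 cm^-1, so d_i = 30.000 cm.
m_obj = -d_i/d_o = -30.000/1.25 = -24.000.
Eyepiece angular magnification (image at infinity): M_eye = D/f_e = 25/2 = 12.500.
Overall M = m_obj x M_eye = (-24.000)(12.500) = -300.00.
|M| = 300.00.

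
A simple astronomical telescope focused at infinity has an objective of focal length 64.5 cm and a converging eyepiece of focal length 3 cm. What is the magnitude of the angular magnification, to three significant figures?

|M| = f_obj/|f_eye| = 64.5/3 = 21.500.

21.5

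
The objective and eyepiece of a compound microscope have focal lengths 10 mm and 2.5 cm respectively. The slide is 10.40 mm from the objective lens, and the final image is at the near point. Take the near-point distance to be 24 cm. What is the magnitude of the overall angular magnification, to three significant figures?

Convert to cm: f_obj = 10 mm = 1 cm; d_o = 10.40 mm = 1.04 cm.
Objective: 1/d_i = 1/f_obj - 1/d_o = 1/1 - 1/1.04 = 0.03846 cm^-1, so d_i = 26.000 cm.
m_obj = -d_i/d_o = -26.000/1.04 = -25.000.
Eyepiece angular magnification (image at near point): M_eye = 1 + D/f_e = 1 + 24/2.5 = 10.600.
Overall M = m_obj x M_eye = (-25.000)(10.600) = -265.00.
|M| = 265.00.

265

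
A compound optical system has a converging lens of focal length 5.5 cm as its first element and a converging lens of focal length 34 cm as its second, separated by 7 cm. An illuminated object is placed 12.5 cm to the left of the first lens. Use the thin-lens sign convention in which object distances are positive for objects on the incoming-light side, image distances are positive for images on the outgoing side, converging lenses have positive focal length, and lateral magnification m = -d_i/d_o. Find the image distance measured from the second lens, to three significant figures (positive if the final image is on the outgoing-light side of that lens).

Applying the thin-lens equation to the first lens, 1/5.5 = 1/12.5 + 1/d_i1, which gives d_i1 = 9.821 cm.
Since 9.821 cm > 7 cm, the first image lies past the second lens and serves as a virtual object: d_o2 = L - d_i1 = -2.821 cm.
Applying the thin-lens equation again with f_2 = 34 cm and d_o2 = -2.821 cm gives d_i2 = 2.605 cm.

2.61 cm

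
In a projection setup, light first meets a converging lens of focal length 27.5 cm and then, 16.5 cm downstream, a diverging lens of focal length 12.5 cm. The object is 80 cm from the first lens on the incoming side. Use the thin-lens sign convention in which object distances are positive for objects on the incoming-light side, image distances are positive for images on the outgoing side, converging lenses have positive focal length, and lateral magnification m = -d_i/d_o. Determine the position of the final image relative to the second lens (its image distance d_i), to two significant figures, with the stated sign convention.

-25 cm

First lens: d_i1 = 1/(1/27.5 - 1/80) = 41.905 cm.
Since 41.905 cm > 16.5 cm, the first image lies past the second lens and serves as a virtual object: d_o2 = L - d_i1 = -25.405 cm.
Second lens: d_i2 = 1/(1/(-12.5) - 1/(-25.405)) = -24.608 cm.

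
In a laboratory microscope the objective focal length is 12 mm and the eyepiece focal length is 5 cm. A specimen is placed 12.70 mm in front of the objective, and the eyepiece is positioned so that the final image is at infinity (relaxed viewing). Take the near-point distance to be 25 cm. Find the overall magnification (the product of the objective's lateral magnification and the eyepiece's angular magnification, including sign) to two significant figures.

-86

Convert to cm: f_obj = 12 mm = 1.2 cm; d_o = 12.70 mm = 1.27 cm.
Objective: 1/d_i = 1/f_obj - 1/d_o = 1/1.2 - 1/1.27 = 0.04593 cm^-1, so d_i = 21.771 cm.
m_obj = -d_i/d_o = -21.771/1.27 = -17.143.
Eyepiece angular magnification (image at infinity): M_eye = D/f_e = 25/5 = 5.000.
Overall M = m_obj x M_eye = (-17.143)(5.000) = -85.71.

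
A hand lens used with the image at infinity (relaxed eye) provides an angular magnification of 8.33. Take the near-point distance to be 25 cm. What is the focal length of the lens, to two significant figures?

For the image at infinity, M = D/f.
f = D/M = 25/8.33 = 3.001 cm.

3.0 cm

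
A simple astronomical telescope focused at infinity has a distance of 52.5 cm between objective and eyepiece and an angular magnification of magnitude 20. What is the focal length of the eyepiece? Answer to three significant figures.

2.50 cm

In normal adjustment the tube length equals f_obj + f_eye and |M| = f_obj/f_eye.
So f_obj = 20 f_eye and 20 f_eye + f_eye = 52.5 cm, giving f_eye = 52.5/21 = 2.500 cm and f_obj = 50.000 cm.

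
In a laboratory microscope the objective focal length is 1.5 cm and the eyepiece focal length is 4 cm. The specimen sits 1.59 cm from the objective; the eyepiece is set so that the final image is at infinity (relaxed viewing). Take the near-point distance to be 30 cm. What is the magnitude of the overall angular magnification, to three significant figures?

125

Objective: 1/d_i = 1/f_obj - 1/d_o = 1/1.5 - 1/1.59 = 0.03774 cm^-1, so d_i = 26.500 cm.
m_obj = -d_i/d_o = -26.500/1.59 = -16.667.
Eyepiece angular magnification (image at infinity): M_eye = D/f_e = 30/4 = 7.500.
Overall M = m_obj x M_eye = (-16.667)(7.500) = -125.00.
|M| = 125.00.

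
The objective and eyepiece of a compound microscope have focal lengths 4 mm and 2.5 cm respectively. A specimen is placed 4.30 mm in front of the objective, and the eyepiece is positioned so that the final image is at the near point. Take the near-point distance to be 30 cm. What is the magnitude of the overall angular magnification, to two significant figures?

Convert to cm: f_obj = 4 mm = 0.4 cm; d_o = 4.30 mm = 0.43 cm.
Objective: 1/d_i = 1/f_obj - 1/d_o = 1/0.4 - 1/0.43 = 0.17442 cm^-1, so d_i = 5.733 cm.
m_obj = -d_i/d_o = -5.733/0.43 = -13.333.
Eyepiece angular magnification (image at near point): M_eye = 1 + D/f_e = 1 + 30/2.5 = 13.000.
Overall M = m_obj x M_eye = (-13.333)(13.000) = -173.33.
|M| = 173.33.

170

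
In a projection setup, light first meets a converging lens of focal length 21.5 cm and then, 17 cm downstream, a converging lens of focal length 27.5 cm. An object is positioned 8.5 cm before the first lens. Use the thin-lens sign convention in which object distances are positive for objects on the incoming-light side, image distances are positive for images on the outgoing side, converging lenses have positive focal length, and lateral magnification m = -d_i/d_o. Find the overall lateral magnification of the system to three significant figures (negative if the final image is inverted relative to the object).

Lens 1: 1/d_i1 = 1/f_1 - 1/d_o1 = 1/21.5 - 1/8.5 = -0.07114 cm^-1, so d_i1 = -14.058 cm.
m_1 = -(-14.058)/8.5 = 1.6538.
The intermediate image is virtual, 14.058 cm to the left of lens 1, so d_o2 = L - d_i1 = 17 - (-14.058) = 31.058 cm.
Lens 2: 1/d_i2 = 1/f_2 - 1/d_o2 = 1/27.5 - 1/(31.058) = 0.00417 cm^-1, so d_i2 = 240.068 cm.
m_2 = -(240.068)/(31.058) = -7.7297.
Overall magnification: m = m_1 m_2 = -12.7838.

-12.8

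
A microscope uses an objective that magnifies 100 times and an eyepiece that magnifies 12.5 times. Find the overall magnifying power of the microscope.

The overall magnification of a compound microscope is the product of the objective and eyepiece magnifications:
M = M_obj x M_eye = 100 x 12.5 = 1250.

1250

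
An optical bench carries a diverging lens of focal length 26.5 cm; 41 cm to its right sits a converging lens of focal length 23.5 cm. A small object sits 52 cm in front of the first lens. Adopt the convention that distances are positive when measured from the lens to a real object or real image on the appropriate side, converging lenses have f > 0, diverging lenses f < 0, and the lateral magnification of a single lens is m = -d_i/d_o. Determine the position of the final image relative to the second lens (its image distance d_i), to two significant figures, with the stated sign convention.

39 cm

First lens: d_i1 = 1/(1/(-26.5) - 1/52) = -17.554 cm.
With d_i1 < 0 the first image is virtual and lies on the object side; the object distance for lens 2 is d_o2 = 41 - (-17.554) = 58.554 cm.
Second lens: d_i2 = 1/(1/23.5 - 1/(58.554)) = 39.254 cm.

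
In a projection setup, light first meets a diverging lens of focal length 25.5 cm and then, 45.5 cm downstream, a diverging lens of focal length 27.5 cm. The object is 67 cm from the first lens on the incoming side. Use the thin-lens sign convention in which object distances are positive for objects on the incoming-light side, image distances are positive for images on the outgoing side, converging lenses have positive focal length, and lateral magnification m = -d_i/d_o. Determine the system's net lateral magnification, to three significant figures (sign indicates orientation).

0.0829

Lens 1: 1/d_i1 = 1/f_1 - 1/d_o1 = 1/(-25.5) - 1/67 = -0.05414 cm^-1, so d_i1 = -18.470 cm.
m_1 = -(-18.470)/67 = 0.2757.
The intermediate image is virtual, 18.470 cm to the left of lens 1, so d_o2 = L - d_i1 = 45.5 - (-18.470) = 63.970 cm.
Lens 2: 1/d_i2 = 1/f_2 - 1/d_o2 = 1/(-27.5) - 1/(63.970) = -0.05200 cm^-1, so d_i2 = -19.232 cm.
m_2 = -(-19.232)/(63.970) = 0.3006.
The system's lateral magnification is m_1 m_2 = (0.2757)(0.3006) = 0.0829.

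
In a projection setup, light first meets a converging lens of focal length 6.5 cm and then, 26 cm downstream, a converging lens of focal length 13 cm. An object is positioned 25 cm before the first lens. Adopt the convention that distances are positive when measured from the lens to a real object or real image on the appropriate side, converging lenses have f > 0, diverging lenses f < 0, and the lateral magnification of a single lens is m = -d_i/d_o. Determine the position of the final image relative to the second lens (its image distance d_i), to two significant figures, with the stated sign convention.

53 cm

Applying the thin-lens equation to the first lens, 1/6.5 = 1/25 + 1/d_i1, which gives d_i1 = 8.784 cm.
Object distance for lens 2: d_o2 = 26 - 8.784 = 17.216 cm.
Applying the thin-lens equation again with f_2 = 13 cm and d_o2 = 17.216 cm gives d_i2 = 53.083 cm.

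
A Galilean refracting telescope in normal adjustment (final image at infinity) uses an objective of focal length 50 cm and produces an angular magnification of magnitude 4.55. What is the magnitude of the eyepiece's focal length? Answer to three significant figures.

11.0 cm

|M| = f_obj/|f_eye|, so |f_eye| = f_obj/|M| = 50/4.55 = 10.989 cm.
(The eyepiece is diverging, so its signed focal length is -10.989 cm.)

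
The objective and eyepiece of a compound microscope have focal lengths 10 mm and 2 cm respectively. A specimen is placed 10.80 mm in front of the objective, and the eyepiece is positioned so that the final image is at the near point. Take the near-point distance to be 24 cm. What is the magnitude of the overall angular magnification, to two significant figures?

Convert to cm: f_obj = 10 mm = 1 cm; d_o = 10.80 mm = 1.08 cm.
Objective: 1/d_i = 1/f_obj - 1/d_o = 1/1 - 1/1.08 = 0.07407 cm^-1, so d_i = 13.500 cm.
m_obj = -d_i/d_o = -13.500/1.08 = -12.500.
Eyepiece angular magnification (image at near point): M_eye = 1 + D/f_e = 1 + 24/2 = 13.000.
Overall M = m_obj x M_eye = (-12.500)(13.000) = -162.50.
|M| = 162.50.

160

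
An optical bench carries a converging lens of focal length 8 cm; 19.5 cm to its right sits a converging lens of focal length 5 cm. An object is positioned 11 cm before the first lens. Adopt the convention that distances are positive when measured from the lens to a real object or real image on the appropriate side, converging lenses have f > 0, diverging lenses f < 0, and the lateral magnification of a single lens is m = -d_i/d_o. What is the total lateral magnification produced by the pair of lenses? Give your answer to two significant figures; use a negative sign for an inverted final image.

Lens 1: 1/d_i1 = 1/f_1 - 1/d_o1 = 1/8 - 1/11 = 0.03409 cm^-1, so d_i1 = 29.333 cm.
m_1 = -(29.333)/11 = -2.6667.
Since 29.333 cm > 19.5 cm, the first image lies past the second lens and serves as a virtual object: d_o2 = L - d_i1 = -9.833 cm.
Lens 2: 1/d_i2 = 1/f_2 - 1/d_o2 = 1/5 - 1/(-9.833) = 0.30169 cm^-1, so d_i2 = 3.315 cm.
m_2 = -(3.315)/(-9.833) = 0.3371.
The system's lateral magnification is m_1 m_2 = (-2.6667)(0.3371) = -0.8989.

-0.90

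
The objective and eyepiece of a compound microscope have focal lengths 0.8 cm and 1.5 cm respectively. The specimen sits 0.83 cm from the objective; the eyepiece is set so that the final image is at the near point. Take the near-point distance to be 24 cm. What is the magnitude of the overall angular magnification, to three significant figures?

453

Objective: 1/d_i = 1/f_obj - 1/d_o = 1/0.8 - 1/0.83 = 0.04518 cm^-1, so d_i = 22.133 cm.
m_obj = -d_i/d_o = -22.133/0.83 = -26.667.
Eyepiece angular magnification (image at near point): M_eye = 1 + D/f_e = 1 + 24/1.5 = 17.000.
Overall M = m_obj x M_eye = (-26.667)(17.000) = -453.33.
|M| = 453.33.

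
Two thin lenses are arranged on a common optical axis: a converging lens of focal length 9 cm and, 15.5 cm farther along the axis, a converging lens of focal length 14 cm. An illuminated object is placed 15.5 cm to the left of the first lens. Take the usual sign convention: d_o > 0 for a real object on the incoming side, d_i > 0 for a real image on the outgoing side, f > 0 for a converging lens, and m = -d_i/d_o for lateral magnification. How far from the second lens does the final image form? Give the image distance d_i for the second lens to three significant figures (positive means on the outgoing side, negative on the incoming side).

First lens: d_i1 = 1/(1/9 - 1/15.5) = 21.462 cm.
This image would form 21.462 cm past lens 1, i.e. 5.962 cm beyond lens 2, so it is a virtual object for lens 2: d_o2 = 15.5 - 21.462 = -5.962 cm.
Second lens: d_i2 = 1/(1/14 - 1/(-5.962)) = 4.181 cm.

4.18 cm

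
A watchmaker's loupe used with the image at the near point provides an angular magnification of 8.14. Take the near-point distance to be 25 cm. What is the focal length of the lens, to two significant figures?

3.5 cm

For the image at the near point, M = 1 + D/f.
f = D/(M - 1) = 25/(8.14 - 1) = 3.501 cm.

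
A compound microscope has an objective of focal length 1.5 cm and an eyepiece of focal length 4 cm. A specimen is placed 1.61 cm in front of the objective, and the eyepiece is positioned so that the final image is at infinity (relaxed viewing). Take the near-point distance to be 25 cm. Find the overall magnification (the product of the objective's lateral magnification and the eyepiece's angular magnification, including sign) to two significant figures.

Objective: 1/d_i = 1/f_obj - 1/d_o = 1/1.5 - 1/1.61 = 0.04555 cm^-1, so d_i = 21.955 cm.
m_obj = -d_i/d_o = -21.955/1.61 = -13.636.
Eyepiece angular magnification (image at infinity): M_eye = D/f_e = 25/4 = 6.250.
Overall M = m_obj x M_eye = (-13.636)(6.250) = -85.23.

-85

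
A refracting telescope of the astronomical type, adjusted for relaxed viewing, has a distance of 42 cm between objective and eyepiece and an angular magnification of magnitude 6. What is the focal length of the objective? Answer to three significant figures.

36.0 cm

In normal adjustment the tube length equals f_obj + f_eye and |M| = f_obj/f_eye.
So f_obj = 6 f_eye and 6 f_eye + f_eye = 42 cm, giving f_eye = 42/7 = 6.000 cm and f_obj = 36.000 cm.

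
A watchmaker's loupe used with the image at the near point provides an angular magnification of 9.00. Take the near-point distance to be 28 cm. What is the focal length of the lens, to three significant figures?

3.50 cm

For the image at the near point, M = 1 + D/f.
f = D/(M - 1) = 28/(9.0 - 1) = 3.500 cm.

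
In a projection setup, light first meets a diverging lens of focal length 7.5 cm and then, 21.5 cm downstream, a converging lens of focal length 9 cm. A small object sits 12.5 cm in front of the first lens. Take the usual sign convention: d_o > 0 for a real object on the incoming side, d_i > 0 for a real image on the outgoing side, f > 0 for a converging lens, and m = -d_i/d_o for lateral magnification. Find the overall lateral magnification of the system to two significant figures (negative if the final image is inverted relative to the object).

-0.20

Applying the thin-lens equation to the first lens, 1/(-7.5) = 1/12.5 + 1/d_i1, which gives d_i1 = -4.688 cm.
Its lateral magnification is m_1 = -d_i1/d_o1 = -(-4.688)/12.5 = 0.3750.
With d_i1 < 0 the first image is virtual and lies on the object side; the object distance for lens 2 is d_o2 = 21.5 - (-4.688) = 26.188 cm.
Applying the thin-lens equation again with f_2 = 9 cm and d_o2 = 26.188 cm gives d_i2 = 13.713 cm.
m_2 = -(13.713)/(26.188) = -0.5236.
The system's lateral magnification is m_1 m_2 = (0.3750)(-0.5236) = -0.1964.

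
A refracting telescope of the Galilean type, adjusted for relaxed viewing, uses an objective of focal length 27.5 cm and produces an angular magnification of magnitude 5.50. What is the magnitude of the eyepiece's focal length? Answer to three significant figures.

5.00 cm

|M| = f_obj/|f_eye|, so |f_eye| = f_obj/|M| = 27.5/5.5 = 5.000 cm.
(The eyepiece is diverging, so its signed focal length is -5.000 cm.)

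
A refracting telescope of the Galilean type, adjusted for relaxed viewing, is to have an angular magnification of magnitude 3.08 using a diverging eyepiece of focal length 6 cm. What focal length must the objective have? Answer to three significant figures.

18.5 cm

|M| = f_obj/|f_eye|, so f_obj = |M| x |f_eye| = 3.08 x 6 = 18.480 cm.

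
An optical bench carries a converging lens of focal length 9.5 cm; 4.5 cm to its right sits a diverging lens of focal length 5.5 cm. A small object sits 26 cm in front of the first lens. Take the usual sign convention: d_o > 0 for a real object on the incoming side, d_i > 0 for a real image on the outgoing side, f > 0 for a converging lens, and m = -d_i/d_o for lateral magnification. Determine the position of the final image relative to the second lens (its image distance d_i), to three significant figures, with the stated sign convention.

Lens 1: 1/d_i1 = 1/f_1 - 1/d_o1 = 1/9.5 - 1/26 = 0.06680 cm^-1, so d_i1 = 14.970 cm.
This image would form 14.970 cm past lens 1, i.e. 10.470 cm beyond lens 2, so it is a virtual object for lens 2: d_o2 = 4.5 - 14.970 = -10.470 cm.
Lens 2: 1/d_i2 = 1/f_2 - 1/d_o2 = 1/(-5.5) - 1/(-10.470) = -0.08630 cm^-1, so d_i2 = -11.587 cm.

-11.6 cm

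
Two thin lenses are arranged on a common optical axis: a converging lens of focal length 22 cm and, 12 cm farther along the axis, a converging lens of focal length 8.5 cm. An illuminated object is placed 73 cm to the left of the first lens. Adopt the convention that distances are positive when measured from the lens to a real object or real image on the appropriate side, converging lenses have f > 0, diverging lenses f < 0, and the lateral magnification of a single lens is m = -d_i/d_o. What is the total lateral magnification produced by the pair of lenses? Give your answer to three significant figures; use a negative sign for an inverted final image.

Applying the thin-lens equation to the first lens, 1/22 = 1/73 + 1/d_i1, which gives d_i1 = 31.490 cm.
Its lateral magnification is m_1 = -d_i1/d_o1 = -(31.490)/73 = -0.4314.
This image would form 31.490 cm past lens 1, i.e. 19.490 cm beyond lens 2, so it is a virtual object for lens 2: d_o2 = 12 - 31.490 = -19.490 cm.
Applying the thin-lens equation again with f_2 = 8.5 cm and d_o2 = -19.490 cm gives d_i2 = 5.919 cm.
m_2 = -(5.919)/(-19.490) = 0.3037.
The system's lateral magnification is m_1 m_2 = (-0.4314)(0.3037) = -0.1310.

-0.131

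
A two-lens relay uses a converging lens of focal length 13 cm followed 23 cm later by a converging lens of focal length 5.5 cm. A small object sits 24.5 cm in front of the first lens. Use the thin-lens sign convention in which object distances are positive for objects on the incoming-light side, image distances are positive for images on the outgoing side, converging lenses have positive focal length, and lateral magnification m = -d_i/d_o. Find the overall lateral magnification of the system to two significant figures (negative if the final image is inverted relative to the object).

First lens: d_i1 = 1/(1/13 - 1/24.5) = 27.696 cm.
m_1 = -(27.696)/24.5 = -1.1304.
Since 27.696 cm > 23 cm, the first image lies past the second lens and serves as a virtual object: d_o2 = L - d_i1 = -4.696 cm.
Second lens: d_i2 = 1/(1/5.5 - 1/(-4.696)) = 2.533 cm.
m_2 = -(2.533)/(-4.696) = 0.5394.
The system's lateral magnification is m_1 m_2 = (-1.1304)(0.5394) = -0.6098.

-0.61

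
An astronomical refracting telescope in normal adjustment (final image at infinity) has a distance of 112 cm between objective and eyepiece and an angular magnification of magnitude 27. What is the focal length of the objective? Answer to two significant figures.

110 cm

In normal adjustment the tube length equals f_obj + f_eye and |M| = f_obj/f_eye.
So f_obj = 27 f_eye and 27 f_eye + f_eye = 112 cm, giving f_eye = 112/28 = 4.000 cm and f_obj = 108.000 cm.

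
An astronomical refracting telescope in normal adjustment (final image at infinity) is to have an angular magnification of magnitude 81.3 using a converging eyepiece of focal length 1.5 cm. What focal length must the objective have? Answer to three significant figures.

122 cm

|M| = f_obj/|f_eye|, so f_obj = |M| x |f_eye| = 81.3 x 1.5 = 121.950 cm.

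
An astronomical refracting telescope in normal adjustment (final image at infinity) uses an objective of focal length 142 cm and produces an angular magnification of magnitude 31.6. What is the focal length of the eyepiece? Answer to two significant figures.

4.5 cm

|M| = f_obj/f_eye, so f_eye = f_obj/|M| = 142/31.6 = 4.494 cm.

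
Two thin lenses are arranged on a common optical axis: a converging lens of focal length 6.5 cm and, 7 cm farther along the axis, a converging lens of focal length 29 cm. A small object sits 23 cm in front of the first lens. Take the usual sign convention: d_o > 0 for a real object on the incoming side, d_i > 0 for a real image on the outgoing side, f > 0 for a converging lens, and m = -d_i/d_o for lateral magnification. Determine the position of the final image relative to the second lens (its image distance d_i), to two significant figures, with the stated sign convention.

Applying the thin-lens equation to the first lens, 1/6.5 = 1/23 + 1/d_i1, which gives d_i1 = 9.061 cm.
This image would form 9.061 cm past lens 1, i.e. 2.061 cm beyond lens 2, so it is a virtual object for lens 2: d_o2 = 7 - 9.061 = -2.061 cm.
Applying the thin-lens equation again with f_2 = 29 cm and d_o2 = -2.061 cm gives d_i2 = 1.924 cm.

1.9 cm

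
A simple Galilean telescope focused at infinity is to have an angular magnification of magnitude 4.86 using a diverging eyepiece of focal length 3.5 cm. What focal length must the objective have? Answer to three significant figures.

17.0 cm

|M| = f_obj/|f_eye|, so f_obj = |M| x |f_eye| = 4.86 x 3.5 = 17.010 cm.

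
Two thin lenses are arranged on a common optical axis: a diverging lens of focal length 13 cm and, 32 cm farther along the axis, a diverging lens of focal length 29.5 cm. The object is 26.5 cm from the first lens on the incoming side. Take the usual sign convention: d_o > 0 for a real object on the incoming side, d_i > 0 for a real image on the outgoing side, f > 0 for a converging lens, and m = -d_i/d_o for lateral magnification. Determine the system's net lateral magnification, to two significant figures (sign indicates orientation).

First lens: d_i1 = 1/(1/(-13) - 1/26.5) = -8.722 cm.
m_1 = -(-8.722)/26.5 = 0.3291.
The intermediate image is virtual, 8.722 cm to the left of lens 1, so d_o2 = L - d_i1 = 32 - (-8.722) = 40.722 cm.
Second lens: d_i2 = 1/(1/(-29.5) - 1/(40.722)) = -17.107 cm.
m_2 = -(-17.107)/(40.722) = 0.4201.
The system's lateral magnification is m_1 m_2 = (0.3291)(0.4201) = 0.1383.

0.14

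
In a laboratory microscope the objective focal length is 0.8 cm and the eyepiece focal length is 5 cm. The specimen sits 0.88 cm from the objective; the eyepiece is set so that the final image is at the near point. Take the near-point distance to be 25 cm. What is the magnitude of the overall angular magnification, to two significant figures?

60

Objective: 1/d_i = 1/f_obj - 1/d_o = 1/0.8 - 1/0.88 = 0.11364 cm^-1, so d_i = 8.800 cm.
m_obj = -d_i/d_o = -8.800/0.88 = -10.000.
Eyepiece angular magnification (image at near point): M_eye = 1 + D/f_e = 1 + 25/5 = 6.000.
Overall M = m_obj x M_eye = (-10.000)(6.000) = -60.00.
|M| = 60.00.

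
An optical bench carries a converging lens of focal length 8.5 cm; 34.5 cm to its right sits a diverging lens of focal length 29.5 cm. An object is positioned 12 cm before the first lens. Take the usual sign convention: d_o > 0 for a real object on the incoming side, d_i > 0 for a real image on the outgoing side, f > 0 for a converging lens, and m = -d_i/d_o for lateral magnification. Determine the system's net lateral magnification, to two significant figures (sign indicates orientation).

Applying the thin-lens equation to the first lens, 1/8.5 = 1/12 + 1/d_i1, which gives d_i1 = 29.143 cm.
Its lateral magnification is m_1 = -d_i1/d_o1 = -(29.143)/12 = -2.4286.
That image sits 5.357 cm in front of the second lens, so d_o2 = 5.357 cm.
Applying the thin-lens equation again with f_2 = -29.5 cm and d_o2 = 5.357 cm gives d_i2 = -4.534 cm.
m_2 = -(-4.534)/(5.357) = 0.8463.
Total m = m_1 x m_2 = (-2.4286)(0.8463) = -2.0553.

-2.1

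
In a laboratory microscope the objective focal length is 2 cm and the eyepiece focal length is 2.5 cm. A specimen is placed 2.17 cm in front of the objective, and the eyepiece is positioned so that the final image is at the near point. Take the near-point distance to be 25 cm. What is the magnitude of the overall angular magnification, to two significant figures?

Objective: 1/d_i = 1/f_obj - 1/d_o = 1/2 - 1/2.17 = 0.03917 cm^-1, so d_i = 25.529 cm.
m_obj = -d_i/d_o = -25.529/2.17 = -11.765.
Eyepiece angular magnification (image at near point): M_eye = 1 + D/f_e = 1 + 25/2.5 = 11.000.
Overall M = m_obj x M_eye = (-11.765)(11.000) = -129.41.
|M| = 129.41.

130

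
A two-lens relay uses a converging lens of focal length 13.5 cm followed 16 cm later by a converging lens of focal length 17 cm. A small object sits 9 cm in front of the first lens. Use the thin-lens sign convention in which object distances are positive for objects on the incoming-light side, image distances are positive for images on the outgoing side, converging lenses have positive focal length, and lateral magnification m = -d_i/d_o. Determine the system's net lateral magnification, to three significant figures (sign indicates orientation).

Applying the thin-lens equation to the first lens, 1/13.5 = 1/9 + 1/d_i1, which gives d_i1 = -27.000 cm.
Its lateral magnification is m_1 = -d_i1/d_o1 = -(-27.000)/9 = 3.0000.
The intermediate image is virtual, 27.000 cm to the left of lens 1, so d_o2 = L - d_i1 = 16 - (-27.000) = 43.000 cm.
Applying the thin-lens equation again with f_2 = 17 cm and d_o2 = 43.000 cm gives d_i2 = 28.115 cm.
m_2 = -(28.115)/(43.000) = -0.6538.
Total m = m_1 x m_2 = (3.0000)(-0.6538) = -1.9615.

-1.96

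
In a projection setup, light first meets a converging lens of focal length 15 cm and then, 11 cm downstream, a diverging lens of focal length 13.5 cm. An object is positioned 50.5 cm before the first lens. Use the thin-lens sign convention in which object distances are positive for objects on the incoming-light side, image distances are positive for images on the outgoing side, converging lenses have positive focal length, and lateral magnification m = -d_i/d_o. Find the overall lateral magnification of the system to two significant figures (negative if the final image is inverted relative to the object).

-1.8

First lens: d_i1 = 1/(1/15 - 1/50.5) = 21.338 cm.
m_1 = -(21.338)/50.5 = -0.4225.
Since 21.338 cm > 11 cm, the first image lies past the second lens and serves as a virtual object: d_o2 = L - d_i1 = -10.338 cm.
Second lens: d_i2 = 1/(1/(-13.5) - 1/(-10.338)) = 44.138 cm.
m_2 = -(44.138)/(-10.338) = 4.2695.
Total m = m_1 x m_2 = (-0.4225)(4.2695) = -1.8040.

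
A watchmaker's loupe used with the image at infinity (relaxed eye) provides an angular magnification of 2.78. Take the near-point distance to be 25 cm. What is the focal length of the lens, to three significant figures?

For the image at infinity, M = D/f.
f = D/M = 25/2.78 = 8.993 cm.

8.99 cm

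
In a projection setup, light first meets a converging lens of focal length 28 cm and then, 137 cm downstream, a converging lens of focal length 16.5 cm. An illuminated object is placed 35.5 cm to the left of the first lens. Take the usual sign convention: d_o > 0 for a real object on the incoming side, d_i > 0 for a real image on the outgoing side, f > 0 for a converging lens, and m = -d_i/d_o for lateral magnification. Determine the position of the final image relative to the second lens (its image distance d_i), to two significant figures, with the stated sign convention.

Applying the thin-lens equation to the first lens, 1/28 = 1/35.5 + 1/d_i1, which gives d_i1 = 132.533 cm.
Object distance for lens 2: d_o2 = 137 - 132.533 = 4.467 cm.
Applying the thin-lens equation again with f_2 = 16.5 cm and d_o2 = 4.467 cm gives d_i2 = -6.125 cm.

-6.1 cm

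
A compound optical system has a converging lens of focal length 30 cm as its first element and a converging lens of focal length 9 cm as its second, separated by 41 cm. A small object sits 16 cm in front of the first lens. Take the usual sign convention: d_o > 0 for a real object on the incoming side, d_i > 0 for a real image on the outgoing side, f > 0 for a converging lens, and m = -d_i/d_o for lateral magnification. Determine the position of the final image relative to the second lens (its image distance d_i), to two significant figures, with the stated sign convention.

Lens 1: 1/d_i1 = 1/f_1 - 1/d_o1 = 1/30 - 1/16 = -0.02917 cm^-1, so d_i1 = -34.286 cm.
With d_i1 < 0 the first image is virtual and lies on the object side; the object distance for lens 2 is d_o2 = 41 - (-34.286) = 75.286 cm.
Lens 2: 1/d_i2 = 1/f_2 - 1/d_o2 = 1/9 - 1/(75.286) = 0.09783 cm^-1, so d_i2 = 10.222 cm.

10 cm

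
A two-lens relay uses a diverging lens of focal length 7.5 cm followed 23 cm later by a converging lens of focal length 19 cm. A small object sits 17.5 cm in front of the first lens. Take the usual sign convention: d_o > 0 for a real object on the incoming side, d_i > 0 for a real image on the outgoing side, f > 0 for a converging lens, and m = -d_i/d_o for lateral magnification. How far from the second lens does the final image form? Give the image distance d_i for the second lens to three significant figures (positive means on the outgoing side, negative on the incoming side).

58.0 cm

Lens 1: 1/d_i1 = 1/f_1 - 1/d_o1 = 1/(-7.5) - 1/17.5 = -0.19048 cm^-1, so d_i1 = -5.250 cm.
The intermediate image is virtual, 5.250 cm to the left of lens 1, so d_o2 = L - d_i1 = 23 - (-5.250) = 28.250 cm.
Lens 2: 1/d_i2 = 1/f_2 - 1/d_o2 = 1/19 - 1/(28.250) = 0.01723 cm^-1, so d_i2 = 58.027 cm.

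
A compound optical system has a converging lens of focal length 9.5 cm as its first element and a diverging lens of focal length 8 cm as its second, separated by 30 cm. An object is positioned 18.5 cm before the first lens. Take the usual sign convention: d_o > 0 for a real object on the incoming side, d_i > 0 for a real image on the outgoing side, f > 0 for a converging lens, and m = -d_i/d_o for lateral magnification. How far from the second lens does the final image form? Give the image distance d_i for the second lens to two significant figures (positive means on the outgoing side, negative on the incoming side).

-4.5 cm

Applying the thin-lens equation to the first lens, 1/9.5 = 1/18.5 + 1/d_i1, which gives d_i1 = 19.528 cm.
Object distance for lens 2: d_o2 = 30 - 19.528 = 10.472 cm.
Applying the thin-lens equation again with f_2 = -8 cm and d_o2 = 10.472 cm gives d_i2 = -4.535 cm.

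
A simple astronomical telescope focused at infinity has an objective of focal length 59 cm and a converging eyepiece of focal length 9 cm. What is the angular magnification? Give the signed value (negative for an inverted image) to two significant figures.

-6.6

M = -f_obj/f_eye = -59/(9) = -6.556.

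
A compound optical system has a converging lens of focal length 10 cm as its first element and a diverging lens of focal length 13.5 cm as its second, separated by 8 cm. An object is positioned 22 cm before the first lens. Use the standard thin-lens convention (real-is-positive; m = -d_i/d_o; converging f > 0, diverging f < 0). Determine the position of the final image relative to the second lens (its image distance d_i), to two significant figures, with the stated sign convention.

Lens 1: 1/d_i1 = 1/f_1 - 1/d_o1 = 1/10 - 1/22 = 0.05455 cm^-1, so d_i1 = 18.333 cm.
This image would form 18.333 cm past lens 1, i.e. 10.333 cm beyond lens 2, so it is a virtual object for lens 2: d_o2 = 8 - 18.333 = -10.333 cm.
Lens 2: 1/d_i2 = 1/f_2 - 1/d_o2 = 1/(-13.5) - 1/(-10.333) = 0.02270 cm^-1, so d_i2 = 44.053 cm.

44 cm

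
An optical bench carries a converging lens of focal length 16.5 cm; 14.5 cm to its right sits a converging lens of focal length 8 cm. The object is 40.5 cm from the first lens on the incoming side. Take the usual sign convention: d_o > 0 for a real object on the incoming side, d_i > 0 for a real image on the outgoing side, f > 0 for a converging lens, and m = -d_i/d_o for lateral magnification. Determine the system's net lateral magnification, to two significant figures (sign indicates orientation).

Applying the thin-lens equation to the first lens, 1/16.5 = 1/40.5 + 1/d_i1, which gives d_i1 = 27.844 cm.
Its lateral magnification is m_1 = -d_i1/d_o1 = -(27.844)/40.5 = -0.6875.
This image would form 27.844 cm past lens 1, i.e. 13.344 cm beyond lens 2, so it is a virtual object for lens 2: d_o2 = 14.5 - 27.844 = -13.344 cm.
Applying the thin-lens equation again with f_2 = 8 cm and d_o2 = -13.344 cm gives d_i2 = 5.001 cm.
m_2 = -(5.001)/(-13.344) = 0.3748.
Total m = m_1 x m_2 = (-0.6875)(0.3748) = -0.2577.

-0.26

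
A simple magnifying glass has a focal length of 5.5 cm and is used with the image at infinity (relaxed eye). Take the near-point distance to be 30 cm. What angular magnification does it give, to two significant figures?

5.5

M = D/f = 30/5.5 = 5.455.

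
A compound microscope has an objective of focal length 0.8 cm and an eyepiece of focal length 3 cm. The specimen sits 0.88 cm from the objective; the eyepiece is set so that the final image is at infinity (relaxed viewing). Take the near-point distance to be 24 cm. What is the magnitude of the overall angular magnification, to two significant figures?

Objective: 1/d_i = 1/f_obj - 1/d_o = 1/0.8 - 1/0.88 = 0.11364 cm^-1, so d_i = 8.800 cm.
m_obj = -d_i/d_o = -8.800/0.88 = -10.000.
Eyepiece angular magnification (image at infinity): M_eye = D/f_e = 24/3 = 8.000.
Overall M = m_obj x M_eye = (-10.000)(8.000) = -80.00.
|M| = 80.00.

80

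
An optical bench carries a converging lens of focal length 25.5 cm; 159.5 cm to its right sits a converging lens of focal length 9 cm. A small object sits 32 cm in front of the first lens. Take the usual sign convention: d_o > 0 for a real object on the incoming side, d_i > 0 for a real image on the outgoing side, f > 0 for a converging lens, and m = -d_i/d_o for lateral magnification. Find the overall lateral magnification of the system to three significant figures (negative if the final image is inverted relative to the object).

First lens: d_i1 = 1/(1/25.5 - 1/32) = 125.538 cm.
m_1 = -(125.538)/32 = -3.9231.
The intermediate image is 125.538 cm to the right of lens 1, so d_o2 = L - d_i1 = 159.5 - 125.538 = 33.962 cm.
Second lens: d_i2 = 1/(1/9 - 1/(33.962)) = 12.245 cm.
m_2 = -(12.245)/(33.962) = -0.3606.
The system's lateral magnification is m_1 m_2 = (-3.9231)(-0.3606) = 1.4145.

1.41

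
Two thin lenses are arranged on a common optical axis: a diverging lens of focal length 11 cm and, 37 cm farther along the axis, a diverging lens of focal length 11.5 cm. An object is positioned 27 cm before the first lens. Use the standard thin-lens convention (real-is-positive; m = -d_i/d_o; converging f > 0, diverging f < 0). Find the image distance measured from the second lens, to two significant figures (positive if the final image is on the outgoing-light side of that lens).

First lens: d_i1 = 1/(1/(-11) - 1/27) = -7.816 cm.
With d_i1 < 0 the first image is virtual and lies on the object side; the object distance for lens 2 is d_o2 = 37 - (-7.816) = 44.816 cm.
Second lens: d_i2 = 1/(1/(-11.5) - 1/(44.816)) = -9.152 cm.

-9.2 cm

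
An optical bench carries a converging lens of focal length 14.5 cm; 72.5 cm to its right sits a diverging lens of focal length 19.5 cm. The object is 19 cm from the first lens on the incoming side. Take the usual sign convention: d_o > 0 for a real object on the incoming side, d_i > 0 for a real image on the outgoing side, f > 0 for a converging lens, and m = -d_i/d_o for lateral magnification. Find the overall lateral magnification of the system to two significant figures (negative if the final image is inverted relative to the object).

-2.0

Applying the thin-lens equation to the first lens, 1/14.5 = 1/19 + 1/d_i1, which gives d_i1 = 61.222 cm.
Its lateral magnification is m_1 = -d_i1/d_o1 = -(61.222)/19 = -3.2222.
Object distance for lens 2: d_o2 = 72.5 - 61.222 = 11.278 cm.
Applying the thin-lens equation again with f_2 = -19.5 cm and d_o2 = 11.278 cm gives d_i2 = -7.145 cm.
m_2 = -(-7.145)/(11.278) = 0.6336.
Total m = m_1 x m_2 = (-3.2222)(0.6336) = -2.0415.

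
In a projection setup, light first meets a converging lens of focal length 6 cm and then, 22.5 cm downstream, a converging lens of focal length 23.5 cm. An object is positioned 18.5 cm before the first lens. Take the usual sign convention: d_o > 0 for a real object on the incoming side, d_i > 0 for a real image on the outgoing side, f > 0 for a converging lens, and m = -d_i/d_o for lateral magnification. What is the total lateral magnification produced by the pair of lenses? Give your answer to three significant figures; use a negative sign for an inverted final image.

Applying the thin-lens equation to the first lens, 1/6 = 1/18.5 + 1/d_i1, which gives d_i1 = 8.880 cm.
Its lateral magnification is m_1 = -d_i1/d_o1 = -(8.880)/18.5 = -0.4800.
The intermediate image is 8.880 cm to the right of lens 1, so d_o2 = L - d_i1 = 22.5 - 8.880 = 13.620 cm.
Applying the thin-lens equation again with f_2 = 23.5 cm and d_o2 = 13.620 cm gives d_i2 = -32.396 cm.
m_2 = -(-32.396)/(13.620) = 2.3785.
Overall magnification: m = m_1 m_2 = -1.1417.

-1.14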